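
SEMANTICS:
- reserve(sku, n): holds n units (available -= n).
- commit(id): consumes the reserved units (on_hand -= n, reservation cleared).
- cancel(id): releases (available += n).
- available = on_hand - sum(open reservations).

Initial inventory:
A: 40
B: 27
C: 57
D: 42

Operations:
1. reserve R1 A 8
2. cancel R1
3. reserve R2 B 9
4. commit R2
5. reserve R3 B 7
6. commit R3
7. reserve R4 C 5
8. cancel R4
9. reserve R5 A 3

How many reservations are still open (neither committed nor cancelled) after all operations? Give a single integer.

Step 1: reserve R1 A 8 -> on_hand[A=40 B=27 C=57 D=42] avail[A=32 B=27 C=57 D=42] open={R1}
Step 2: cancel R1 -> on_hand[A=40 B=27 C=57 D=42] avail[A=40 B=27 C=57 D=42] open={}
Step 3: reserve R2 B 9 -> on_hand[A=40 B=27 C=57 D=42] avail[A=40 B=18 C=57 D=42] open={R2}
Step 4: commit R2 -> on_hand[A=40 B=18 C=57 D=42] avail[A=40 B=18 C=57 D=42] open={}
Step 5: reserve R3 B 7 -> on_hand[A=40 B=18 C=57 D=42] avail[A=40 B=11 C=57 D=42] open={R3}
Step 6: commit R3 -> on_hand[A=40 B=11 C=57 D=42] avail[A=40 B=11 C=57 D=42] open={}
Step 7: reserve R4 C 5 -> on_hand[A=40 B=11 C=57 D=42] avail[A=40 B=11 C=52 D=42] open={R4}
Step 8: cancel R4 -> on_hand[A=40 B=11 C=57 D=42] avail[A=40 B=11 C=57 D=42] open={}
Step 9: reserve R5 A 3 -> on_hand[A=40 B=11 C=57 D=42] avail[A=37 B=11 C=57 D=42] open={R5}
Open reservations: ['R5'] -> 1

Answer: 1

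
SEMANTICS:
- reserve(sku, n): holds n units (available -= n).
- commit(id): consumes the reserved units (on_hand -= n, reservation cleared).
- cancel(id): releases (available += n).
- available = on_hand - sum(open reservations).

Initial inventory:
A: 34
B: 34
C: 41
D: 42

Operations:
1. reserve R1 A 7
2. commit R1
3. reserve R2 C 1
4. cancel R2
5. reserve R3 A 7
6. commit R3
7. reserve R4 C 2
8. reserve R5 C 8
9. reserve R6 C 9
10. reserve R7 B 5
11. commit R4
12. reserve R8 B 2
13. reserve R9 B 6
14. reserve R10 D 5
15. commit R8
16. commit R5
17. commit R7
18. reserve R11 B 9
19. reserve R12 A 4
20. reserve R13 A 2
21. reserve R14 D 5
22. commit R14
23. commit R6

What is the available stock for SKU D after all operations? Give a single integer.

Answer: 32

Derivation:
Step 1: reserve R1 A 7 -> on_hand[A=34 B=34 C=41 D=42] avail[A=27 B=34 C=41 D=42] open={R1}
Step 2: commit R1 -> on_hand[A=27 B=34 C=41 D=42] avail[A=27 B=34 C=41 D=42] open={}
Step 3: reserve R2 C 1 -> on_hand[A=27 B=34 C=41 D=42] avail[A=27 B=34 C=40 D=42] open={R2}
Step 4: cancel R2 -> on_hand[A=27 B=34 C=41 D=42] avail[A=27 B=34 C=41 D=42] open={}
Step 5: reserve R3 A 7 -> on_hand[A=27 B=34 C=41 D=42] avail[A=20 B=34 C=41 D=42] open={R3}
Step 6: commit R3 -> on_hand[A=20 B=34 C=41 D=42] avail[A=20 B=34 C=41 D=42] open={}
Step 7: reserve R4 C 2 -> on_hand[A=20 B=34 C=41 D=42] avail[A=20 B=34 C=39 D=42] open={R4}
Step 8: reserve R5 C 8 -> on_hand[A=20 B=34 C=41 D=42] avail[A=20 B=34 C=31 D=42] open={R4,R5}
Step 9: reserve R6 C 9 -> on_hand[A=20 B=34 C=41 D=42] avail[A=20 B=34 C=22 D=42] open={R4,R5,R6}
Step 10: reserve R7 B 5 -> on_hand[A=20 B=34 C=41 D=42] avail[A=20 B=29 C=22 D=42] open={R4,R5,R6,R7}
Step 11: commit R4 -> on_hand[A=20 B=34 C=39 D=42] avail[A=20 B=29 C=22 D=42] open={R5,R6,R7}
Step 12: reserve R8 B 2 -> on_hand[A=20 B=34 C=39 D=42] avail[A=20 B=27 C=22 D=42] open={R5,R6,R7,R8}
Step 13: reserve R9 B 6 -> on_hand[A=20 B=34 C=39 D=42] avail[A=20 B=21 C=22 D=42] open={R5,R6,R7,R8,R9}
Step 14: reserve R10 D 5 -> on_hand[A=20 B=34 C=39 D=42] avail[A=20 B=21 C=22 D=37] open={R10,R5,R6,R7,R8,R9}
Step 15: commit R8 -> on_hand[A=20 B=32 C=39 D=42] avail[A=20 B=21 C=22 D=37] open={R10,R5,R6,R7,R9}
Step 16: commit R5 -> on_hand[A=20 B=32 C=31 D=42] avail[A=20 B=21 C=22 D=37] open={R10,R6,R7,R9}
Step 17: commit R7 -> on_hand[A=20 B=27 C=31 D=42] avail[A=20 B=21 C=22 D=37] open={R10,R6,R9}
Step 18: reserve R11 B 9 -> on_hand[A=20 B=27 C=31 D=42] avail[A=20 B=12 C=22 D=37] open={R10,R11,R6,R9}
Step 19: reserve R12 A 4 -> on_hand[A=20 B=27 C=31 D=42] avail[A=16 B=12 C=22 D=37] open={R10,R11,R12,R6,R9}
Step 20: reserve R13 A 2 -> on_hand[A=20 B=27 C=31 D=42] avail[A=14 B=12 C=22 D=37] open={R10,R11,R12,R13,R6,R9}
Step 21: reserve R14 D 5 -> on_hand[A=20 B=27 C=31 D=42] avail[A=14 B=12 C=22 D=32] open={R10,R11,R12,R13,R14,R6,R9}
Step 22: commit R14 -> on_hand[A=20 B=27 C=31 D=37] avail[A=14 B=12 C=22 D=32] open={R10,R11,R12,R13,R6,R9}
Step 23: commit R6 -> on_hand[A=20 B=27 C=22 D=37] avail[A=14 B=12 C=22 D=32] open={R10,R11,R12,R13,R9}
Final available[D] = 32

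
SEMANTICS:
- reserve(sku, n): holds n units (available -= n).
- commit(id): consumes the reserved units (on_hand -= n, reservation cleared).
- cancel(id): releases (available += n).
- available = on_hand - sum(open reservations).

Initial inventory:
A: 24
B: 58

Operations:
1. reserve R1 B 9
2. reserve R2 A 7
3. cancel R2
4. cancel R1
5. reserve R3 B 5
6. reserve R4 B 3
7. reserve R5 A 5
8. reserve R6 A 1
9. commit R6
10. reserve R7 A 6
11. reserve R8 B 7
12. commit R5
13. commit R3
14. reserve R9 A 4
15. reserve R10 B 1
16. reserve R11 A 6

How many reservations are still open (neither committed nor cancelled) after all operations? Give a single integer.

Step 1: reserve R1 B 9 -> on_hand[A=24 B=58] avail[A=24 B=49] open={R1}
Step 2: reserve R2 A 7 -> on_hand[A=24 B=58] avail[A=17 B=49] open={R1,R2}
Step 3: cancel R2 -> on_hand[A=24 B=58] avail[A=24 B=49] open={R1}
Step 4: cancel R1 -> on_hand[A=24 B=58] avail[A=24 B=58] open={}
Step 5: reserve R3 B 5 -> on_hand[A=24 B=58] avail[A=24 B=53] open={R3}
Step 6: reserve R4 B 3 -> on_hand[A=24 B=58] avail[A=24 B=50] open={R3,R4}
Step 7: reserve R5 A 5 -> on_hand[A=24 B=58] avail[A=19 B=50] open={R3,R4,R5}
Step 8: reserve R6 A 1 -> on_hand[A=24 B=58] avail[A=18 B=50] open={R3,R4,R5,R6}
Step 9: commit R6 -> on_hand[A=23 B=58] avail[A=18 B=50] open={R3,R4,R5}
Step 10: reserve R7 A 6 -> on_hand[A=23 B=58] avail[A=12 B=50] open={R3,R4,R5,R7}
Step 11: reserve R8 B 7 -> on_hand[A=23 B=58] avail[A=12 B=43] open={R3,R4,R5,R7,R8}
Step 12: commit R5 -> on_hand[A=18 B=58] avail[A=12 B=43] open={R3,R4,R7,R8}
Step 13: commit R3 -> on_hand[A=18 B=53] avail[A=12 B=43] open={R4,R7,R8}
Step 14: reserve R9 A 4 -> on_hand[A=18 B=53] avail[A=8 B=43] open={R4,R7,R8,R9}
Step 15: reserve R10 B 1 -> on_hand[A=18 B=53] avail[A=8 B=42] open={R10,R4,R7,R8,R9}
Step 16: reserve R11 A 6 -> on_hand[A=18 B=53] avail[A=2 B=42] open={R10,R11,R4,R7,R8,R9}
Open reservations: ['R10', 'R11', 'R4', 'R7', 'R8', 'R9'] -> 6

Answer: 6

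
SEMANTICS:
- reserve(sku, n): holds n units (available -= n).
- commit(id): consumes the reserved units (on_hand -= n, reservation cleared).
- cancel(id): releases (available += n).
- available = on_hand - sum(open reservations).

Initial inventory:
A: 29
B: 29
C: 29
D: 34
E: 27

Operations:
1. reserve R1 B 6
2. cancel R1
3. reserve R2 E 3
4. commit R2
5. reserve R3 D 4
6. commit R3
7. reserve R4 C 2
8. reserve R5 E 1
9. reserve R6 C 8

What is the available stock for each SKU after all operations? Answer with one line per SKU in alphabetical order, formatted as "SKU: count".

Answer: A: 29
B: 29
C: 19
D: 30
E: 23

Derivation:
Step 1: reserve R1 B 6 -> on_hand[A=29 B=29 C=29 D=34 E=27] avail[A=29 B=23 C=29 D=34 E=27] open={R1}
Step 2: cancel R1 -> on_hand[A=29 B=29 C=29 D=34 E=27] avail[A=29 B=29 C=29 D=34 E=27] open={}
Step 3: reserve R2 E 3 -> on_hand[A=29 B=29 C=29 D=34 E=27] avail[A=29 B=29 C=29 D=34 E=24] open={R2}
Step 4: commit R2 -> on_hand[A=29 B=29 C=29 D=34 E=24] avail[A=29 B=29 C=29 D=34 E=24] open={}
Step 5: reserve R3 D 4 -> on_hand[A=29 B=29 C=29 D=34 E=24] avail[A=29 B=29 C=29 D=30 E=24] open={R3}
Step 6: commit R3 -> on_hand[A=29 B=29 C=29 D=30 E=24] avail[A=29 B=29 C=29 D=30 E=24] open={}
Step 7: reserve R4 C 2 -> on_hand[A=29 B=29 C=29 D=30 E=24] avail[A=29 B=29 C=27 D=30 E=24] open={R4}
Step 8: reserve R5 E 1 -> on_hand[A=29 B=29 C=29 D=30 E=24] avail[A=29 B=29 C=27 D=30 E=23] open={R4,R5}
Step 9: reserve R6 C 8 -> on_hand[A=29 B=29 C=29 D=30 E=24] avail[A=29 B=29 C=19 D=30 E=23] open={R4,R5,R6}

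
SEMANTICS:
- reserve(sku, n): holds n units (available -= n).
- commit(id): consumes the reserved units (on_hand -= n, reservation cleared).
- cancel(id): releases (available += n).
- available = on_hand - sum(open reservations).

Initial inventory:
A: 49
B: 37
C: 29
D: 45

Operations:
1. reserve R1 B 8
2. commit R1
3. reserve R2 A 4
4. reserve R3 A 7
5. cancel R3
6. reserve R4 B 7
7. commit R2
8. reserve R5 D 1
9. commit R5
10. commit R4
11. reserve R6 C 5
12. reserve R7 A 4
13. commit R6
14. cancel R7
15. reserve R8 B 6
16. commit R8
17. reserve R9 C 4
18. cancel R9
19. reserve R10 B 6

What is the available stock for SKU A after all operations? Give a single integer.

Answer: 45

Derivation:
Step 1: reserve R1 B 8 -> on_hand[A=49 B=37 C=29 D=45] avail[A=49 B=29 C=29 D=45] open={R1}
Step 2: commit R1 -> on_hand[A=49 B=29 C=29 D=45] avail[A=49 B=29 C=29 D=45] open={}
Step 3: reserve R2 A 4 -> on_hand[A=49 B=29 C=29 D=45] avail[A=45 B=29 C=29 D=45] open={R2}
Step 4: reserve R3 A 7 -> on_hand[A=49 B=29 C=29 D=45] avail[A=38 B=29 C=29 D=45] open={R2,R3}
Step 5: cancel R3 -> on_hand[A=49 B=29 C=29 D=45] avail[A=45 B=29 C=29 D=45] open={R2}
Step 6: reserve R4 B 7 -> on_hand[A=49 B=29 C=29 D=45] avail[A=45 B=22 C=29 D=45] open={R2,R4}
Step 7: commit R2 -> on_hand[A=45 B=29 C=29 D=45] avail[A=45 B=22 C=29 D=45] open={R4}
Step 8: reserve R5 D 1 -> on_hand[A=45 B=29 C=29 D=45] avail[A=45 B=22 C=29 D=44] open={R4,R5}
Step 9: commit R5 -> on_hand[A=45 B=29 C=29 D=44] avail[A=45 B=22 C=29 D=44] open={R4}
Step 10: commit R4 -> on_hand[A=45 B=22 C=29 D=44] avail[A=45 B=22 C=29 D=44] open={}
Step 11: reserve R6 C 5 -> on_hand[A=45 B=22 C=29 D=44] avail[A=45 B=22 C=24 D=44] open={R6}
Step 12: reserve R7 A 4 -> on_hand[A=45 B=22 C=29 D=44] avail[A=41 B=22 C=24 D=44] open={R6,R7}
Step 13: commit R6 -> on_hand[A=45 B=22 C=24 D=44] avail[A=41 B=22 C=24 D=44] open={R7}
Step 14: cancel R7 -> on_hand[A=45 B=22 C=24 D=44] avail[A=45 B=22 C=24 D=44] open={}
Step 15: reserve R8 B 6 -> on_hand[A=45 B=22 C=24 D=44] avail[A=45 B=16 C=24 D=44] open={R8}
Step 16: commit R8 -> on_hand[A=45 B=16 C=24 D=44] avail[A=45 B=16 C=24 D=44] open={}
Step 17: reserve R9 C 4 -> on_hand[A=45 B=16 C=24 D=44] avail[A=45 B=16 C=20 D=44] open={R9}
Step 18: cancel R9 -> on_hand[A=45 B=16 C=24 D=44] avail[A=45 B=16 C=24 D=44] open={}
Step 19: reserve R10 B 6 -> on_hand[A=45 B=16 C=24 D=44] avail[A=45 B=10 C=24 D=44] open={R10}
Final available[A] = 45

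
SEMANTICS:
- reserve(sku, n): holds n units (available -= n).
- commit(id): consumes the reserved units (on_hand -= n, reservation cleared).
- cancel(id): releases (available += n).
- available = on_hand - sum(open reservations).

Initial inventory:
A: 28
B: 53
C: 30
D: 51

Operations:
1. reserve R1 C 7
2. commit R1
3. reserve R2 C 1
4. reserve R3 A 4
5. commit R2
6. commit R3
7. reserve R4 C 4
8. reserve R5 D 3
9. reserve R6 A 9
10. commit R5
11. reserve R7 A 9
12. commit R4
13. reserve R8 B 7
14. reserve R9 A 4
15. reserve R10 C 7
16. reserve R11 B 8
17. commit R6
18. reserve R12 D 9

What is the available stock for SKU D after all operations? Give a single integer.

Step 1: reserve R1 C 7 -> on_hand[A=28 B=53 C=30 D=51] avail[A=28 B=53 C=23 D=51] open={R1}
Step 2: commit R1 -> on_hand[A=28 B=53 C=23 D=51] avail[A=28 B=53 C=23 D=51] open={}
Step 3: reserve R2 C 1 -> on_hand[A=28 B=53 C=23 D=51] avail[A=28 B=53 C=22 D=51] open={R2}
Step 4: reserve R3 A 4 -> on_hand[A=28 B=53 C=23 D=51] avail[A=24 B=53 C=22 D=51] open={R2,R3}
Step 5: commit R2 -> on_hand[A=28 B=53 C=22 D=51] avail[A=24 B=53 C=22 D=51] open={R3}
Step 6: commit R3 -> on_hand[A=24 B=53 C=22 D=51] avail[A=24 B=53 C=22 D=51] open={}
Step 7: reserve R4 C 4 -> on_hand[A=24 B=53 C=22 D=51] avail[A=24 B=53 C=18 D=51] open={R4}
Step 8: reserve R5 D 3 -> on_hand[A=24 B=53 C=22 D=51] avail[A=24 B=53 C=18 D=48] open={R4,R5}
Step 9: reserve R6 A 9 -> on_hand[A=24 B=53 C=22 D=51] avail[A=15 B=53 C=18 D=48] open={R4,R5,R6}
Step 10: commit R5 -> on_hand[A=24 B=53 C=22 D=48] avail[A=15 B=53 C=18 D=48] open={R4,R6}
Step 11: reserve R7 A 9 -> on_hand[A=24 B=53 C=22 D=48] avail[A=6 B=53 C=18 D=48] open={R4,R6,R7}
Step 12: commit R4 -> on_hand[A=24 B=53 C=18 D=48] avail[A=6 B=53 C=18 D=48] open={R6,R7}
Step 13: reserve R8 B 7 -> on_hand[A=24 B=53 C=18 D=48] avail[A=6 B=46 C=18 D=48] open={R6,R7,R8}
Step 14: reserve R9 A 4 -> on_hand[A=24 B=53 C=18 D=48] avail[A=2 B=46 C=18 D=48] open={R6,R7,R8,R9}
Step 15: reserve R10 C 7 -> on_hand[A=24 B=53 C=18 D=48] avail[A=2 B=46 C=11 D=48] open={R10,R6,R7,R8,R9}
Step 16: reserve R11 B 8 -> on_hand[A=24 B=53 C=18 D=48] avail[A=2 B=38 C=11 D=48] open={R10,R11,R6,R7,R8,R9}
Step 17: commit R6 -> on_hand[A=15 B=53 C=18 D=48] avail[A=2 B=38 C=11 D=48] open={R10,R11,R7,R8,R9}
Step 18: reserve R12 D 9 -> on_hand[A=15 B=53 C=18 D=48] avail[A=2 B=38 C=11 D=39] open={R10,R11,R12,R7,R8,R9}
Final available[D] = 39

Answer: 39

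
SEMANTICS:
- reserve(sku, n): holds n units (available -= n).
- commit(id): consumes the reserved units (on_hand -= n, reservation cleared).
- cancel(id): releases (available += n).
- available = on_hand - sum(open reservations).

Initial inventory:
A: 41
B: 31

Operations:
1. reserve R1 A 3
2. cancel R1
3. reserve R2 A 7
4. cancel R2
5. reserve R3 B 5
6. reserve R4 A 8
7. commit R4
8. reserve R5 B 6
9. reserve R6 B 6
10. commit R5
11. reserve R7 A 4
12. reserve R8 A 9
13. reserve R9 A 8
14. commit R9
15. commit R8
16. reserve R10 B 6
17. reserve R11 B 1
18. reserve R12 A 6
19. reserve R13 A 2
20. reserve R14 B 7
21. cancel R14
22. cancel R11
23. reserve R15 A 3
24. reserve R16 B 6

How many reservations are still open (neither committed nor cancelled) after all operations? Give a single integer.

Step 1: reserve R1 A 3 -> on_hand[A=41 B=31] avail[A=38 B=31] open={R1}
Step 2: cancel R1 -> on_hand[A=41 B=31] avail[A=41 B=31] open={}
Step 3: reserve R2 A 7 -> on_hand[A=41 B=31] avail[A=34 B=31] open={R2}
Step 4: cancel R2 -> on_hand[A=41 B=31] avail[A=41 B=31] open={}
Step 5: reserve R3 B 5 -> on_hand[A=41 B=31] avail[A=41 B=26] open={R3}
Step 6: reserve R4 A 8 -> on_hand[A=41 B=31] avail[A=33 B=26] open={R3,R4}
Step 7: commit R4 -> on_hand[A=33 B=31] avail[A=33 B=26] open={R3}
Step 8: reserve R5 B 6 -> on_hand[A=33 B=31] avail[A=33 B=20] open={R3,R5}
Step 9: reserve R6 B 6 -> on_hand[A=33 B=31] avail[A=33 B=14] open={R3,R5,R6}
Step 10: commit R5 -> on_hand[A=33 B=25] avail[A=33 B=14] open={R3,R6}
Step 11: reserve R7 A 4 -> on_hand[A=33 B=25] avail[A=29 B=14] open={R3,R6,R7}
Step 12: reserve R8 A 9 -> on_hand[A=33 B=25] avail[A=20 B=14] open={R3,R6,R7,R8}
Step 13: reserve R9 A 8 -> on_hand[A=33 B=25] avail[A=12 B=14] open={R3,R6,R7,R8,R9}
Step 14: commit R9 -> on_hand[A=25 B=25] avail[A=12 B=14] open={R3,R6,R7,R8}
Step 15: commit R8 -> on_hand[A=16 B=25] avail[A=12 B=14] open={R3,R6,R7}
Step 16: reserve R10 B 6 -> on_hand[A=16 B=25] avail[A=12 B=8] open={R10,R3,R6,R7}
Step 17: reserve R11 B 1 -> on_hand[A=16 B=25] avail[A=12 B=7] open={R10,R11,R3,R6,R7}
Step 18: reserve R12 A 6 -> on_hand[A=16 B=25] avail[A=6 B=7] open={R10,R11,R12,R3,R6,R7}
Step 19: reserve R13 A 2 -> on_hand[A=16 B=25] avail[A=4 B=7] open={R10,R11,R12,R13,R3,R6,R7}
Step 20: reserve R14 B 7 -> on_hand[A=16 B=25] avail[A=4 B=0] open={R10,R11,R12,R13,R14,R3,R6,R7}
Step 21: cancel R14 -> on_hand[A=16 B=25] avail[A=4 B=7] open={R10,R11,R12,R13,R3,R6,R7}
Step 22: cancel R11 -> on_hand[A=16 B=25] avail[A=4 B=8] open={R10,R12,R13,R3,R6,R7}
Step 23: reserve R15 A 3 -> on_hand[A=16 B=25] avail[A=1 B=8] open={R10,R12,R13,R15,R3,R6,R7}
Step 24: reserve R16 B 6 -> on_hand[A=16 B=25] avail[A=1 B=2] open={R10,R12,R13,R15,R16,R3,R6,R7}
Open reservations: ['R10', 'R12', 'R13', 'R15', 'R16', 'R3', 'R6', 'R7'] -> 8

Answer: 8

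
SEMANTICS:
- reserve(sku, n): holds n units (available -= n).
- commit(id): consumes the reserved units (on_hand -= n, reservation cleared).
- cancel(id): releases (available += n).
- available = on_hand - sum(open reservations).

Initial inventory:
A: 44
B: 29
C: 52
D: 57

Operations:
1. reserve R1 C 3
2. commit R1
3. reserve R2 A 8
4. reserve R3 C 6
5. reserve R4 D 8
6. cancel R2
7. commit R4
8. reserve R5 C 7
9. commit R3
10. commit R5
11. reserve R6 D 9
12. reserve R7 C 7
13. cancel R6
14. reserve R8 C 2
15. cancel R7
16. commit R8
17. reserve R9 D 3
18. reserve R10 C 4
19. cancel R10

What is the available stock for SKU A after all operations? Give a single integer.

Step 1: reserve R1 C 3 -> on_hand[A=44 B=29 C=52 D=57] avail[A=44 B=29 C=49 D=57] open={R1}
Step 2: commit R1 -> on_hand[A=44 B=29 C=49 D=57] avail[A=44 B=29 C=49 D=57] open={}
Step 3: reserve R2 A 8 -> on_hand[A=44 B=29 C=49 D=57] avail[A=36 B=29 C=49 D=57] open={R2}
Step 4: reserve R3 C 6 -> on_hand[A=44 B=29 C=49 D=57] avail[A=36 B=29 C=43 D=57] open={R2,R3}
Step 5: reserve R4 D 8 -> on_hand[A=44 B=29 C=49 D=57] avail[A=36 B=29 C=43 D=49] open={R2,R3,R4}
Step 6: cancel R2 -> on_hand[A=44 B=29 C=49 D=57] avail[A=44 B=29 C=43 D=49] open={R3,R4}
Step 7: commit R4 -> on_hand[A=44 B=29 C=49 D=49] avail[A=44 B=29 C=43 D=49] open={R3}
Step 8: reserve R5 C 7 -> on_hand[A=44 B=29 C=49 D=49] avail[A=44 B=29 C=36 D=49] open={R3,R5}
Step 9: commit R3 -> on_hand[A=44 B=29 C=43 D=49] avail[A=44 B=29 C=36 D=49] open={R5}
Step 10: commit R5 -> on_hand[A=44 B=29 C=36 D=49] avail[A=44 B=29 C=36 D=49] open={}
Step 11: reserve R6 D 9 -> on_hand[A=44 B=29 C=36 D=49] avail[A=44 B=29 C=36 D=40] open={R6}
Step 12: reserve R7 C 7 -> on_hand[A=44 B=29 C=36 D=49] avail[A=44 B=29 C=29 D=40] open={R6,R7}
Step 13: cancel R6 -> on_hand[A=44 B=29 C=36 D=49] avail[A=44 B=29 C=29 D=49] open={R7}
Step 14: reserve R8 C 2 -> on_hand[A=44 B=29 C=36 D=49] avail[A=44 B=29 C=27 D=49] open={R7,R8}
Step 15: cancel R7 -> on_hand[A=44 B=29 C=36 D=49] avail[A=44 B=29 C=34 D=49] open={R8}
Step 16: commit R8 -> on_hand[A=44 B=29 C=34 D=49] avail[A=44 B=29 C=34 D=49] open={}
Step 17: reserve R9 D 3 -> on_hand[A=44 B=29 C=34 D=49] avail[A=44 B=29 C=34 D=46] open={R9}
Step 18: reserve R10 C 4 -> on_hand[A=44 B=29 C=34 D=49] avail[A=44 B=29 C=30 D=46] open={R10,R9}
Step 19: cancel R10 -> on_hand[A=44 B=29 C=34 D=49] avail[A=44 B=29 C=34 D=46] open={R9}
Final available[A] = 44

Answer: 44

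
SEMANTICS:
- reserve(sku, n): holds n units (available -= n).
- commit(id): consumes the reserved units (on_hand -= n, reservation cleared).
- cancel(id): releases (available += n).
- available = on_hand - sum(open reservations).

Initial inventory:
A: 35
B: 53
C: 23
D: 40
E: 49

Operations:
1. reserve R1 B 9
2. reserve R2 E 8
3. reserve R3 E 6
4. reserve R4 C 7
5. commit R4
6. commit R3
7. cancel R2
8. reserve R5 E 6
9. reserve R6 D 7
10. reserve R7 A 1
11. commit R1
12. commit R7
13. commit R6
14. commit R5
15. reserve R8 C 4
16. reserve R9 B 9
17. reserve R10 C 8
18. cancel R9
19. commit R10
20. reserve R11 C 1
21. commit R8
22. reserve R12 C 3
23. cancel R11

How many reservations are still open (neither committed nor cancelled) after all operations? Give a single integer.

Answer: 1

Derivation:
Step 1: reserve R1 B 9 -> on_hand[A=35 B=53 C=23 D=40 E=49] avail[A=35 B=44 C=23 D=40 E=49] open={R1}
Step 2: reserve R2 E 8 -> on_hand[A=35 B=53 C=23 D=40 E=49] avail[A=35 B=44 C=23 D=40 E=41] open={R1,R2}
Step 3: reserve R3 E 6 -> on_hand[A=35 B=53 C=23 D=40 E=49] avail[A=35 B=44 C=23 D=40 E=35] open={R1,R2,R3}
Step 4: reserve R4 C 7 -> on_hand[A=35 B=53 C=23 D=40 E=49] avail[A=35 B=44 C=16 D=40 E=35] open={R1,R2,R3,R4}
Step 5: commit R4 -> on_hand[A=35 B=53 C=16 D=40 E=49] avail[A=35 B=44 C=16 D=40 E=35] open={R1,R2,R3}
Step 6: commit R3 -> on_hand[A=35 B=53 C=16 D=40 E=43] avail[A=35 B=44 C=16 D=40 E=35] open={R1,R2}
Step 7: cancel R2 -> on_hand[A=35 B=53 C=16 D=40 E=43] avail[A=35 B=44 C=16 D=40 E=43] open={R1}
Step 8: reserve R5 E 6 -> on_hand[A=35 B=53 C=16 D=40 E=43] avail[A=35 B=44 C=16 D=40 E=37] open={R1,R5}
Step 9: reserve R6 D 7 -> on_hand[A=35 B=53 C=16 D=40 E=43] avail[A=35 B=44 C=16 D=33 E=37] open={R1,R5,R6}
Step 10: reserve R7 A 1 -> on_hand[A=35 B=53 C=16 D=40 E=43] avail[A=34 B=44 C=16 D=33 E=37] open={R1,R5,R6,R7}
Step 11: commit R1 -> on_hand[A=35 B=44 C=16 D=40 E=43] avail[A=34 B=44 C=16 D=33 E=37] open={R5,R6,R7}
Step 12: commit R7 -> on_hand[A=34 B=44 C=16 D=40 E=43] avail[A=34 B=44 C=16 D=33 E=37] open={R5,R6}
Step 13: commit R6 -> on_hand[A=34 B=44 C=16 D=33 E=43] avail[A=34 B=44 C=16 D=33 E=37] open={R5}
Step 14: commit R5 -> on_hand[A=34 B=44 C=16 D=33 E=37] avail[A=34 B=44 C=16 D=33 E=37] open={}
Step 15: reserve R8 C 4 -> on_hand[A=34 B=44 C=16 D=33 E=37] avail[A=34 B=44 C=12 D=33 E=37] open={R8}
Step 16: reserve R9 B 9 -> on_hand[A=34 B=44 C=16 D=33 E=37] avail[A=34 B=35 C=12 D=33 E=37] open={R8,R9}
Step 17: reserve R10 C 8 -> on_hand[A=34 B=44 C=16 D=33 E=37] avail[A=34 B=35 C=4 D=33 E=37] open={R10,R8,R9}
Step 18: cancel R9 -> on_hand[A=34 B=44 C=16 D=33 E=37] avail[A=34 B=44 C=4 D=33 E=37] open={R10,R8}
Step 19: commit R10 -> on_hand[A=34 B=44 C=8 D=33 E=37] avail[A=34 B=44 C=4 D=33 E=37] open={R8}
Step 20: reserve R11 C 1 -> on_hand[A=34 B=44 C=8 D=33 E=37] avail[A=34 B=44 C=3 D=33 E=37] open={R11,R8}
Step 21: commit R8 -> on_hand[A=34 B=44 C=4 D=33 E=37] avail[A=34 B=44 C=3 D=33 E=37] open={R11}
Step 22: reserve R12 C 3 -> on_hand[A=34 B=44 C=4 D=33 E=37] avail[A=34 B=44 C=0 D=33 E=37] open={R11,R12}
Step 23: cancel R11 -> on_hand[A=34 B=44 C=4 D=33 E=37] avail[A=34 B=44 C=1 D=33 E=37] open={R12}
Open reservations: ['R12'] -> 1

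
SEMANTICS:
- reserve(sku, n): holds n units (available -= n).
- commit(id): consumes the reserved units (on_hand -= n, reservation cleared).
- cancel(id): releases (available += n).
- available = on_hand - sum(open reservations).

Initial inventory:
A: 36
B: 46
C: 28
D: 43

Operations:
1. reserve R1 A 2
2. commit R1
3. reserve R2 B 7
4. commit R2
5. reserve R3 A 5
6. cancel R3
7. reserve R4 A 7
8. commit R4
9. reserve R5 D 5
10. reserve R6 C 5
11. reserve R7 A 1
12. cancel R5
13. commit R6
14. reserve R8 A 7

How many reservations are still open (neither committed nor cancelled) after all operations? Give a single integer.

Step 1: reserve R1 A 2 -> on_hand[A=36 B=46 C=28 D=43] avail[A=34 B=46 C=28 D=43] open={R1}
Step 2: commit R1 -> on_hand[A=34 B=46 C=28 D=43] avail[A=34 B=46 C=28 D=43] open={}
Step 3: reserve R2 B 7 -> on_hand[A=34 B=46 C=28 D=43] avail[A=34 B=39 C=28 D=43] open={R2}
Step 4: commit R2 -> on_hand[A=34 B=39 C=28 D=43] avail[A=34 B=39 C=28 D=43] open={}
Step 5: reserve R3 A 5 -> on_hand[A=34 B=39 C=28 D=43] avail[A=29 B=39 C=28 D=43] open={R3}
Step 6: cancel R3 -> on_hand[A=34 B=39 C=28 D=43] avail[A=34 B=39 C=28 D=43] open={}
Step 7: reserve R4 A 7 -> on_hand[A=34 B=39 C=28 D=43] avail[A=27 B=39 C=28 D=43] open={R4}
Step 8: commit R4 -> on_hand[A=27 B=39 C=28 D=43] avail[A=27 B=39 C=28 D=43] open={}
Step 9: reserve R5 D 5 -> on_hand[A=27 B=39 C=28 D=43] avail[A=27 B=39 C=28 D=38] open={R5}
Step 10: reserve R6 C 5 -> on_hand[A=27 B=39 C=28 D=43] avail[A=27 B=39 C=23 D=38] open={R5,R6}
Step 11: reserve R7 A 1 -> on_hand[A=27 B=39 C=28 D=43] avail[A=26 B=39 C=23 D=38] open={R5,R6,R7}
Step 12: cancel R5 -> on_hand[A=27 B=39 C=28 D=43] avail[A=26 B=39 C=23 D=43] open={R6,R7}
Step 13: commit R6 -> on_hand[A=27 B=39 C=23 D=43] avail[A=26 B=39 C=23 D=43] open={R7}
Step 14: reserve R8 A 7 -> on_hand[A=27 B=39 C=23 D=43] avail[A=19 B=39 C=23 D=43] open={R7,R8}
Open reservations: ['R7', 'R8'] -> 2

Answer: 2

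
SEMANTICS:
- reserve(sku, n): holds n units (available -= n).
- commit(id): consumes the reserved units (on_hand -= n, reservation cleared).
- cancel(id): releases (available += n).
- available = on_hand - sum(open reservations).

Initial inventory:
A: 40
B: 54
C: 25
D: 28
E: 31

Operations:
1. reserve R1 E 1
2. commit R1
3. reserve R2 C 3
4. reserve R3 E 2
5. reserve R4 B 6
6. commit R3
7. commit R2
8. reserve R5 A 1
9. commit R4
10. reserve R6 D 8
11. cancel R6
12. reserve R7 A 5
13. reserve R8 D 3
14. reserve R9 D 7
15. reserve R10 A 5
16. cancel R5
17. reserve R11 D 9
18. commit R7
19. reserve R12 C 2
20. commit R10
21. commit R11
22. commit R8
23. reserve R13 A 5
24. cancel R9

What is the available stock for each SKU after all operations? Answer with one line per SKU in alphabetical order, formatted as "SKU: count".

Step 1: reserve R1 E 1 -> on_hand[A=40 B=54 C=25 D=28 E=31] avail[A=40 B=54 C=25 D=28 E=30] open={R1}
Step 2: commit R1 -> on_hand[A=40 B=54 C=25 D=28 E=30] avail[A=40 B=54 C=25 D=28 E=30] open={}
Step 3: reserve R2 C 3 -> on_hand[A=40 B=54 C=25 D=28 E=30] avail[A=40 B=54 C=22 D=28 E=30] open={R2}
Step 4: reserve R3 E 2 -> on_hand[A=40 B=54 C=25 D=28 E=30] avail[A=40 B=54 C=22 D=28 E=28] open={R2,R3}
Step 5: reserve R4 B 6 -> on_hand[A=40 B=54 C=25 D=28 E=30] avail[A=40 B=48 C=22 D=28 E=28] open={R2,R3,R4}
Step 6: commit R3 -> on_hand[A=40 B=54 C=25 D=28 E=28] avail[A=40 B=48 C=22 D=28 E=28] open={R2,R4}
Step 7: commit R2 -> on_hand[A=40 B=54 C=22 D=28 E=28] avail[A=40 B=48 C=22 D=28 E=28] open={R4}
Step 8: reserve R5 A 1 -> on_hand[A=40 B=54 C=22 D=28 E=28] avail[A=39 B=48 C=22 D=28 E=28] open={R4,R5}
Step 9: commit R4 -> on_hand[A=40 B=48 C=22 D=28 E=28] avail[A=39 B=48 C=22 D=28 E=28] open={R5}
Step 10: reserve R6 D 8 -> on_hand[A=40 B=48 C=22 D=28 E=28] avail[A=39 B=48 C=22 D=20 E=28] open={R5,R6}
Step 11: cancel R6 -> on_hand[A=40 B=48 C=22 D=28 E=28] avail[A=39 B=48 C=22 D=28 E=28] open={R5}
Step 12: reserve R7 A 5 -> on_hand[A=40 B=48 C=22 D=28 E=28] avail[A=34 B=48 C=22 D=28 E=28] open={R5,R7}
Step 13: reserve R8 D 3 -> on_hand[A=40 B=48 C=22 D=28 E=28] avail[A=34 B=48 C=22 D=25 E=28] open={R5,R7,R8}
Step 14: reserve R9 D 7 -> on_hand[A=40 B=48 C=22 D=28 E=28] avail[A=34 B=48 C=22 D=18 E=28] open={R5,R7,R8,R9}
Step 15: reserve R10 A 5 -> on_hand[A=40 B=48 C=22 D=28 E=28] avail[A=29 B=48 C=22 D=18 E=28] open={R10,R5,R7,R8,R9}
Step 16: cancel R5 -> on_hand[A=40 B=48 C=22 D=28 E=28] avail[A=30 B=48 C=22 D=18 E=28] open={R10,R7,R8,R9}
Step 17: reserve R11 D 9 -> on_hand[A=40 B=48 C=22 D=28 E=28] avail[A=30 B=48 C=22 D=9 E=28] open={R10,R11,R7,R8,R9}
Step 18: commit R7 -> on_hand[A=35 B=48 C=22 D=28 E=28] avail[A=30 B=48 C=22 D=9 E=28] open={R10,R11,R8,R9}
Step 19: reserve R12 C 2 -> on_hand[A=35 B=48 C=22 D=28 E=28] avail[A=30 B=48 C=20 D=9 E=28] open={R10,R11,R12,R8,R9}
Step 20: commit R10 -> on_hand[A=30 B=48 C=22 D=28 E=28] avail[A=30 B=48 C=20 D=9 E=28] open={R11,R12,R8,R9}
Step 21: commit R11 -> on_hand[A=30 B=48 C=22 D=19 E=28] avail[A=30 B=48 C=20 D=9 E=28] open={R12,R8,R9}
Step 22: commit R8 -> on_hand[A=30 B=48 C=22 D=16 E=28] avail[A=30 B=48 C=20 D=9 E=28] open={R12,R9}
Step 23: reserve R13 A 5 -> on_hand[A=30 B=48 C=22 D=16 E=28] avail[A=25 B=48 C=20 D=9 E=28] open={R12,R13,R9}
Step 24: cancel R9 -> on_hand[A=30 B=48 C=22 D=16 E=28] avail[A=25 B=48 C=20 D=16 E=28] open={R12,R13}

Answer: A: 25
B: 48
C: 20
D: 16
E: 28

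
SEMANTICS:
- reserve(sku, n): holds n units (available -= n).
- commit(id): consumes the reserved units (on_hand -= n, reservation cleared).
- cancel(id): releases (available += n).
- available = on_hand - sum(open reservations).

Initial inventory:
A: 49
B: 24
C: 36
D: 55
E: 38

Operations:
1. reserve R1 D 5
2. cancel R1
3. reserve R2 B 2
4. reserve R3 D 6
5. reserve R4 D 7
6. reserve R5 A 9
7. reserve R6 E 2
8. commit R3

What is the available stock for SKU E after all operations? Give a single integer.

Answer: 36

Derivation:
Step 1: reserve R1 D 5 -> on_hand[A=49 B=24 C=36 D=55 E=38] avail[A=49 B=24 C=36 D=50 E=38] open={R1}
Step 2: cancel R1 -> on_hand[A=49 B=24 C=36 D=55 E=38] avail[A=49 B=24 C=36 D=55 E=38] open={}
Step 3: reserve R2 B 2 -> on_hand[A=49 B=24 C=36 D=55 E=38] avail[A=49 B=22 C=36 D=55 E=38] open={R2}
Step 4: reserve R3 D 6 -> on_hand[A=49 B=24 C=36 D=55 E=38] avail[A=49 B=22 C=36 D=49 E=38] open={R2,R3}
Step 5: reserve R4 D 7 -> on_hand[A=49 B=24 C=36 D=55 E=38] avail[A=49 B=22 C=36 D=42 E=38] open={R2,R3,R4}
Step 6: reserve R5 A 9 -> on_hand[A=49 B=24 C=36 D=55 E=38] avail[A=40 B=22 C=36 D=42 E=38] open={R2,R3,R4,R5}
Step 7: reserve R6 E 2 -> on_hand[A=49 B=24 C=36 D=55 E=38] avail[A=40 B=22 C=36 D=42 E=36] open={R2,R3,R4,R5,R6}
Step 8: commit R3 -> on_hand[A=49 B=24 C=36 D=49 E=38] avail[A=40 B=22 C=36 D=42 E=36] open={R2,R4,R5,R6}
Final available[E] = 36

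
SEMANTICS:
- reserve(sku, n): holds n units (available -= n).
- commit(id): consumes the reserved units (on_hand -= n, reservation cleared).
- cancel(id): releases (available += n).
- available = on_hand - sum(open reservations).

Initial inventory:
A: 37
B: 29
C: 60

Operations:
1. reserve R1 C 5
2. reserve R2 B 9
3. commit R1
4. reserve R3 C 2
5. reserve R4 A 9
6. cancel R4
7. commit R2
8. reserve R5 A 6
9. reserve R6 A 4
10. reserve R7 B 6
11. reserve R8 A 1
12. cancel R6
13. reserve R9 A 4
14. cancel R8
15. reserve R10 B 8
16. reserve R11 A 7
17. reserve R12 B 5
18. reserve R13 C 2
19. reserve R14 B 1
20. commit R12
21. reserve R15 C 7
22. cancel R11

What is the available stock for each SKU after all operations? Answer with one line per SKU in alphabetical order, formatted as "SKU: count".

Step 1: reserve R1 C 5 -> on_hand[A=37 B=29 C=60] avail[A=37 B=29 C=55] open={R1}
Step 2: reserve R2 B 9 -> on_hand[A=37 B=29 C=60] avail[A=37 B=20 C=55] open={R1,R2}
Step 3: commit R1 -> on_hand[A=37 B=29 C=55] avail[A=37 B=20 C=55] open={R2}
Step 4: reserve R3 C 2 -> on_hand[A=37 B=29 C=55] avail[A=37 B=20 C=53] open={R2,R3}
Step 5: reserve R4 A 9 -> on_hand[A=37 B=29 C=55] avail[A=28 B=20 C=53] open={R2,R3,R4}
Step 6: cancel R4 -> on_hand[A=37 B=29 C=55] avail[A=37 B=20 C=53] open={R2,R3}
Step 7: commit R2 -> on_hand[A=37 B=20 C=55] avail[A=37 B=20 C=53] open={R3}
Step 8: reserve R5 A 6 -> on_hand[A=37 B=20 C=55] avail[A=31 B=20 C=53] open={R3,R5}
Step 9: reserve R6 A 4 -> on_hand[A=37 B=20 C=55] avail[A=27 B=20 C=53] open={R3,R5,R6}
Step 10: reserve R7 B 6 -> on_hand[A=37 B=20 C=55] avail[A=27 B=14 C=53] open={R3,R5,R6,R7}
Step 11: reserve R8 A 1 -> on_hand[A=37 B=20 C=55] avail[A=26 B=14 C=53] open={R3,R5,R6,R7,R8}
Step 12: cancel R6 -> on_hand[A=37 B=20 C=55] avail[A=30 B=14 C=53] open={R3,R5,R7,R8}
Step 13: reserve R9 A 4 -> on_hand[A=37 B=20 C=55] avail[A=26 B=14 C=53] open={R3,R5,R7,R8,R9}
Step 14: cancel R8 -> on_hand[A=37 B=20 C=55] avail[A=27 B=14 C=53] open={R3,R5,R7,R9}
Step 15: reserve R10 B 8 -> on_hand[A=37 B=20 C=55] avail[A=27 B=6 C=53] open={R10,R3,R5,R7,R9}
Step 16: reserve R11 A 7 -> on_hand[A=37 B=20 C=55] avail[A=20 B=6 C=53] open={R10,R11,R3,R5,R7,R9}
Step 17: reserve R12 B 5 -> on_hand[A=37 B=20 C=55] avail[A=20 B=1 C=53] open={R10,R11,R12,R3,R5,R7,R9}
Step 18: reserve R13 C 2 -> on_hand[A=37 B=20 C=55] avail[A=20 B=1 C=51] open={R10,R11,R12,R13,R3,R5,R7,R9}
Step 19: reserve R14 B 1 -> on_hand[A=37 B=20 C=55] avail[A=20 B=0 C=51] open={R10,R11,R12,R13,R14,R3,R5,R7,R9}
Step 20: commit R12 -> on_hand[A=37 B=15 C=55] avail[A=20 B=0 C=51] open={R10,R11,R13,R14,R3,R5,R7,R9}
Step 21: reserve R15 C 7 -> on_hand[A=37 B=15 C=55] avail[A=20 B=0 C=44] open={R10,R11,R13,R14,R15,R3,R5,R7,R9}
Step 22: cancel R11 -> on_hand[A=37 B=15 C=55] avail[A=27 B=0 C=44] open={R10,R13,R14,R15,R3,R5,R7,R9}

Answer: A: 27
B: 0
C: 44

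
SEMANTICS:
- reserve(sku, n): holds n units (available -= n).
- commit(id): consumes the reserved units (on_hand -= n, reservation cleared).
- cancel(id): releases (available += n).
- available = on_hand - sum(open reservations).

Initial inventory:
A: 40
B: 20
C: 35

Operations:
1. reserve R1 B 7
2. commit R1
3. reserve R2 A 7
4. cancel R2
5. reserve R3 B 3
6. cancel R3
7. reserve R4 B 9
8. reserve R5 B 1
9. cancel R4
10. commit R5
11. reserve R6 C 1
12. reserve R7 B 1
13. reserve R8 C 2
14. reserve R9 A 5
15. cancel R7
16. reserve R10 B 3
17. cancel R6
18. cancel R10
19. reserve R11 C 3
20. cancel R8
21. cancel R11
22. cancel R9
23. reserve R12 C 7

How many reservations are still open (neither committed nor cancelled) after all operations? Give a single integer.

Step 1: reserve R1 B 7 -> on_hand[A=40 B=20 C=35] avail[A=40 B=13 C=35] open={R1}
Step 2: commit R1 -> on_hand[A=40 B=13 C=35] avail[A=40 B=13 C=35] open={}
Step 3: reserve R2 A 7 -> on_hand[A=40 B=13 C=35] avail[A=33 B=13 C=35] open={R2}
Step 4: cancel R2 -> on_hand[A=40 B=13 C=35] avail[A=40 B=13 C=35] open={}
Step 5: reserve R3 B 3 -> on_hand[A=40 B=13 C=35] avail[A=40 B=10 C=35] open={R3}
Step 6: cancel R3 -> on_hand[A=40 B=13 C=35] avail[A=40 B=13 C=35] open={}
Step 7: reserve R4 B 9 -> on_hand[A=40 B=13 C=35] avail[A=40 B=4 C=35] open={R4}
Step 8: reserve R5 B 1 -> on_hand[A=40 B=13 C=35] avail[A=40 B=3 C=35] open={R4,R5}
Step 9: cancel R4 -> on_hand[A=40 B=13 C=35] avail[A=40 B=12 C=35] open={R5}
Step 10: commit R5 -> on_hand[A=40 B=12 C=35] avail[A=40 B=12 C=35] open={}
Step 11: reserve R6 C 1 -> on_hand[A=40 B=12 C=35] avail[A=40 B=12 C=34] open={R6}
Step 12: reserve R7 B 1 -> on_hand[A=40 B=12 C=35] avail[A=40 B=11 C=34] open={R6,R7}
Step 13: reserve R8 C 2 -> on_hand[A=40 B=12 C=35] avail[A=40 B=11 C=32] open={R6,R7,R8}
Step 14: reserve R9 A 5 -> on_hand[A=40 B=12 C=35] avail[A=35 B=11 C=32] open={R6,R7,R8,R9}
Step 15: cancel R7 -> on_hand[A=40 B=12 C=35] avail[A=35 B=12 C=32] open={R6,R8,R9}
Step 16: reserve R10 B 3 -> on_hand[A=40 B=12 C=35] avail[A=35 B=9 C=32] open={R10,R6,R8,R9}
Step 17: cancel R6 -> on_hand[A=40 B=12 C=35] avail[A=35 B=9 C=33] open={R10,R8,R9}
Step 18: cancel R10 -> on_hand[A=40 B=12 C=35] avail[A=35 B=12 C=33] open={R8,R9}
Step 19: reserve R11 C 3 -> on_hand[A=40 B=12 C=35] avail[A=35 B=12 C=30] open={R11,R8,R9}
Step 20: cancel R8 -> on_hand[A=40 B=12 C=35] avail[A=35 B=12 C=32] open={R11,R9}
Step 21: cancel R11 -> on_hand[A=40 B=12 C=35] avail[A=35 B=12 C=35] open={R9}
Step 22: cancel R9 -> on_hand[A=40 B=12 C=35] avail[A=40 B=12 C=35] open={}
Step 23: reserve R12 C 7 -> on_hand[A=40 B=12 C=35] avail[A=40 B=12 C=28] open={R12}
Open reservations: ['R12'] -> 1

Answer: 1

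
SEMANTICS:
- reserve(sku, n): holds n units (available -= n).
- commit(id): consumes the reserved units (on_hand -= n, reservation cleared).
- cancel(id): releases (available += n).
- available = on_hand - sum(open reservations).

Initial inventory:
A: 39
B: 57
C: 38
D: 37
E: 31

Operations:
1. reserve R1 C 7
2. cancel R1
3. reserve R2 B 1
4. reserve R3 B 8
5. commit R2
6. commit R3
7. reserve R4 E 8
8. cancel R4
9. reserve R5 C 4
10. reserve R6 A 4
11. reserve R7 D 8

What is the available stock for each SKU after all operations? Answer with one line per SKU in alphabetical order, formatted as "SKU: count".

Answer: A: 35
B: 48
C: 34
D: 29
E: 31

Derivation:
Step 1: reserve R1 C 7 -> on_hand[A=39 B=57 C=38 D=37 E=31] avail[A=39 B=57 C=31 D=37 E=31] open={R1}
Step 2: cancel R1 -> on_hand[A=39 B=57 C=38 D=37 E=31] avail[A=39 B=57 C=38 D=37 E=31] open={}
Step 3: reserve R2 B 1 -> on_hand[A=39 B=57 C=38 D=37 E=31] avail[A=39 B=56 C=38 D=37 E=31] open={R2}
Step 4: reserve R3 B 8 -> on_hand[A=39 B=57 C=38 D=37 E=31] avail[A=39 B=48 C=38 D=37 E=31] open={R2,R3}
Step 5: commit R2 -> on_hand[A=39 B=56 C=38 D=37 E=31] avail[A=39 B=48 C=38 D=37 E=31] open={R3}
Step 6: commit R3 -> on_hand[A=39 B=48 C=38 D=37 E=31] avail[A=39 B=48 C=38 D=37 E=31] open={}
Step 7: reserve R4 E 8 -> on_hand[A=39 B=48 C=38 D=37 E=31] avail[A=39 B=48 C=38 D=37 E=23] open={R4}
Step 8: cancel R4 -> on_hand[A=39 B=48 C=38 D=37 E=31] avail[A=39 B=48 C=38 D=37 E=31] open={}
Step 9: reserve R5 C 4 -> on_hand[A=39 B=48 C=38 D=37 E=31] avail[A=39 B=48 C=34 D=37 E=31] open={R5}
Step 10: reserve R6 A 4 -> on_hand[A=39 B=48 C=38 D=37 E=31] avail[A=35 B=48 C=34 D=37 E=31] open={R5,R6}
Step 11: reserve R7 D 8 -> on_hand[A=39 B=48 C=38 D=37 E=31] avail[A=35 B=48 C=34 D=29 E=31] open={R5,R6,R7}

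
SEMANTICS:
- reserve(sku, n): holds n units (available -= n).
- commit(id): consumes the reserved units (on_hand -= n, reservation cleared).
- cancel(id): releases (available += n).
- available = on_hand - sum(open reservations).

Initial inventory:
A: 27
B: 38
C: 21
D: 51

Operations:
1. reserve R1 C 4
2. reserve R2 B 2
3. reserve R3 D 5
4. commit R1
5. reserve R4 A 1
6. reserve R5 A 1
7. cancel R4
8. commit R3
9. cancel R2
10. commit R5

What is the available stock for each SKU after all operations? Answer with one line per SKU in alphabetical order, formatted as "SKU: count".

Step 1: reserve R1 C 4 -> on_hand[A=27 B=38 C=21 D=51] avail[A=27 B=38 C=17 D=51] open={R1}
Step 2: reserve R2 B 2 -> on_hand[A=27 B=38 C=21 D=51] avail[A=27 B=36 C=17 D=51] open={R1,R2}
Step 3: reserve R3 D 5 -> on_hand[A=27 B=38 C=21 D=51] avail[A=27 B=36 C=17 D=46] open={R1,R2,R3}
Step 4: commit R1 -> on_hand[A=27 B=38 C=17 D=51] avail[A=27 B=36 C=17 D=46] open={R2,R3}
Step 5: reserve R4 A 1 -> on_hand[A=27 B=38 C=17 D=51] avail[A=26 B=36 C=17 D=46] open={R2,R3,R4}
Step 6: reserve R5 A 1 -> on_hand[A=27 B=38 C=17 D=51] avail[A=25 B=36 C=17 D=46] open={R2,R3,R4,R5}
Step 7: cancel R4 -> on_hand[A=27 B=38 C=17 D=51] avail[A=26 B=36 C=17 D=46] open={R2,R3,R5}
Step 8: commit R3 -> on_hand[A=27 B=38 C=17 D=46] avail[A=26 B=36 C=17 D=46] open={R2,R5}
Step 9: cancel R2 -> on_hand[A=27 B=38 C=17 D=46] avail[A=26 B=38 C=17 D=46] open={R5}
Step 10: commit R5 -> on_hand[A=26 B=38 C=17 D=46] avail[A=26 B=38 C=17 D=46] open={}

Answer: A: 26
B: 38
C: 17
D: 46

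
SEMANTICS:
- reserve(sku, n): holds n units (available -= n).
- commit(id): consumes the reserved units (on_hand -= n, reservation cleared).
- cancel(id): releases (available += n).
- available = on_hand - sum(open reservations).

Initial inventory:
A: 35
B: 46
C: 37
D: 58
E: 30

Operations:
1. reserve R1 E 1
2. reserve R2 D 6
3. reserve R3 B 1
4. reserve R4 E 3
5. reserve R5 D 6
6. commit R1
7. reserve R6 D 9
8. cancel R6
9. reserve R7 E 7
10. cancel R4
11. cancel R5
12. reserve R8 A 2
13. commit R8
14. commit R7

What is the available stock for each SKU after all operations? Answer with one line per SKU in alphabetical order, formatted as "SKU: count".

Step 1: reserve R1 E 1 -> on_hand[A=35 B=46 C=37 D=58 E=30] avail[A=35 B=46 C=37 D=58 E=29] open={R1}
Step 2: reserve R2 D 6 -> on_hand[A=35 B=46 C=37 D=58 E=30] avail[A=35 B=46 C=37 D=52 E=29] open={R1,R2}
Step 3: reserve R3 B 1 -> on_hand[A=35 B=46 C=37 D=58 E=30] avail[A=35 B=45 C=37 D=52 E=29] open={R1,R2,R3}
Step 4: reserve R4 E 3 -> on_hand[A=35 B=46 C=37 D=58 E=30] avail[A=35 B=45 C=37 D=52 E=26] open={R1,R2,R3,R4}
Step 5: reserve R5 D 6 -> on_hand[A=35 B=46 C=37 D=58 E=30] avail[A=35 B=45 C=37 D=46 E=26] open={R1,R2,R3,R4,R5}
Step 6: commit R1 -> on_hand[A=35 B=46 C=37 D=58 E=29] avail[A=35 B=45 C=37 D=46 E=26] open={R2,R3,R4,R5}
Step 7: reserve R6 D 9 -> on_hand[A=35 B=46 C=37 D=58 E=29] avail[A=35 B=45 C=37 D=37 E=26] open={R2,R3,R4,R5,R6}
Step 8: cancel R6 -> on_hand[A=35 B=46 C=37 D=58 E=29] avail[A=35 B=45 C=37 D=46 E=26] open={R2,R3,R4,R5}
Step 9: reserve R7 E 7 -> on_hand[A=35 B=46 C=37 D=58 E=29] avail[A=35 B=45 C=37 D=46 E=19] open={R2,R3,R4,R5,R7}
Step 10: cancel R4 -> on_hand[A=35 B=46 C=37 D=58 E=29] avail[A=35 B=45 C=37 D=46 E=22] open={R2,R3,R5,R7}
Step 11: cancel R5 -> on_hand[A=35 B=46 C=37 D=58 E=29] avail[A=35 B=45 C=37 D=52 E=22] open={R2,R3,R7}
Step 12: reserve R8 A 2 -> on_hand[A=35 B=46 C=37 D=58 E=29] avail[A=33 B=45 C=37 D=52 E=22] open={R2,R3,R7,R8}
Step 13: commit R8 -> on_hand[A=33 B=46 C=37 D=58 E=29] avail[A=33 B=45 C=37 D=52 E=22] open={R2,R3,R7}
Step 14: commit R7 -> on_hand[A=33 B=46 C=37 D=58 E=22] avail[A=33 B=45 C=37 D=52 E=22] open={R2,R3}

Answer: A: 33
B: 45
C: 37
D: 52
E: 22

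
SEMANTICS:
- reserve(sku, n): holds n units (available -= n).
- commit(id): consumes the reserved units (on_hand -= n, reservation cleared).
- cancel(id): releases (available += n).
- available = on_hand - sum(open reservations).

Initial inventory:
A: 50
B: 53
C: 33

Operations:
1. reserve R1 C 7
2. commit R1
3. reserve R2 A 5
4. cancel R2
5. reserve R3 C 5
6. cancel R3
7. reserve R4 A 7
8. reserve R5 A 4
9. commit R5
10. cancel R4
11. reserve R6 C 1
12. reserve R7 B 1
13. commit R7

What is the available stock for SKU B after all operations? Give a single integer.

Step 1: reserve R1 C 7 -> on_hand[A=50 B=53 C=33] avail[A=50 B=53 C=26] open={R1}
Step 2: commit R1 -> on_hand[A=50 B=53 C=26] avail[A=50 B=53 C=26] open={}
Step 3: reserve R2 A 5 -> on_hand[A=50 B=53 C=26] avail[A=45 B=53 C=26] open={R2}
Step 4: cancel R2 -> on_hand[A=50 B=53 C=26] avail[A=50 B=53 C=26] open={}
Step 5: reserve R3 C 5 -> on_hand[A=50 B=53 C=26] avail[A=50 B=53 C=21] open={R3}
Step 6: cancel R3 -> on_hand[A=50 B=53 C=26] avail[A=50 B=53 C=26] open={}
Step 7: reserve R4 A 7 -> on_hand[A=50 B=53 C=26] avail[A=43 B=53 C=26] open={R4}
Step 8: reserve R5 A 4 -> on_hand[A=50 B=53 C=26] avail[A=39 B=53 C=26] open={R4,R5}
Step 9: commit R5 -> on_hand[A=46 B=53 C=26] avail[A=39 B=53 C=26] open={R4}
Step 10: cancel R4 -> on_hand[A=46 B=53 C=26] avail[A=46 B=53 C=26] open={}
Step 11: reserve R6 C 1 -> on_hand[A=46 B=53 C=26] avail[A=46 B=53 C=25] open={R6}
Step 12: reserve R7 B 1 -> on_hand[A=46 B=53 C=26] avail[A=46 B=52 C=25] open={R6,R7}
Step 13: commit R7 -> on_hand[A=46 B=52 C=26] avail[A=46 B=52 C=25] open={R6}
Final available[B] = 52

Answer: 52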